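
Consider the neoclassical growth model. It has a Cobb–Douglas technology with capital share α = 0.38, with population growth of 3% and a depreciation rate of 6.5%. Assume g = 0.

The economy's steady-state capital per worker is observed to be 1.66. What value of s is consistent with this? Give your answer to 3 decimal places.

s ≈ 0.130

Steady state requires s·f(k) = (n + δ)·k, i.e. s·k^α = (n + δ)·k.
So s / (n + δ) = (k*)^(1−α) = 1.66^0.62 = 1.3692.
Therefore s = 1.3692 × (n + δ) = 1.3692 × 0.095 = 0.1301.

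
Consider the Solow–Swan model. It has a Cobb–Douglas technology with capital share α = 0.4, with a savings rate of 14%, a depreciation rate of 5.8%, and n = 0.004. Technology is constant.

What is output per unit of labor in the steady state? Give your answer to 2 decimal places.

Steady state requires s·f(k) = (n + δ)·k, i.e. s·k^α = (n + δ)·k.
Dividing both sides by k: k^(1−α) = s / (n + δ).
k^0.6 = 0.14 / (0.004 + 0.058) = 0.14 / 0.062 = 2.2581
k* = 2.2581^(1/0.6) ≈ 3.8866
y* = (k*)^α = 3.8866^0.4 ≈ 1.7212

y* = 1.72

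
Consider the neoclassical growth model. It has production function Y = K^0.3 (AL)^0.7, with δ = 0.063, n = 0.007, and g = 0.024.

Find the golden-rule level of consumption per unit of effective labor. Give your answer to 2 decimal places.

c_gold ≈ 1.15

At the golden rule, f'(k) = n + g + δ, so α·k^(α−1) = n + g + δ and k_gold = (α/(n + g + δ))^(1/(1−α)).
k_gold = (0.3/0.094)^(1/0.7) = 3.1915^1.4286 ≈ 5.2482
c_gold = f(k_gold) − (n + g + δ)·k_gold = 1.6444 − 0.094×5.2482 ≈ 1.1511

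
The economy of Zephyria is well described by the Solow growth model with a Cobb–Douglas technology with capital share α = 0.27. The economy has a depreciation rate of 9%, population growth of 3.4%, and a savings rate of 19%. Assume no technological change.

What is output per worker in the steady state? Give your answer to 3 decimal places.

y* ≈ 1.171

At the steady state, Δk = 0, so s·k^α = (n + δ)·k.
Dividing both sides by k: k^(1−α) = s / (n + δ).
k^0.73 = 0.19 / (0.034 + 0.090) = 0.19 / 0.124 = 1.5323
k* = 1.5323^(1/0.73) ≈ 1.7943
y* = (k*)^α = 1.7943^0.27 ≈ 1.1710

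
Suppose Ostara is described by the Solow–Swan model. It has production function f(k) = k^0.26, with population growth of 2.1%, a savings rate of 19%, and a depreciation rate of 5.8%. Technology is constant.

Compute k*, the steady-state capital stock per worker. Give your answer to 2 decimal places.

At the steady state, Δk = 0, so s·k^α = (n + δ)·k.
Dividing both sides by k: k^(1−α) = s / (n + δ).
k^0.74 = 0.19 / (0.021 + 0.058) = 0.19 / 0.079 = 2.4051
k* = 2.4051^(1/0.74) ≈ 3.2737

k* = 3.27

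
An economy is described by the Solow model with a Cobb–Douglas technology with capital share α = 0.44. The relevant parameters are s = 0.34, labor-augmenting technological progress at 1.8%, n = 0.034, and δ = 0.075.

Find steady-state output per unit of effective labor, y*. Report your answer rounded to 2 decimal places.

y* = 2.17

At the steady state, Δk = 0, so s·k^α = (n + g + δ)·k.
Dividing both sides by k: k^(1−α) = s / (n + g + δ).
k^0.56 = 0.34 / (0.034 + 0.018 + 0.075) = 0.34 / 0.127 = 2.6772
k* = 2.6772^(1/0.56) ≈ 5.8038
y* = (k*)^α = 5.8038^0.44 ≈ 2.1679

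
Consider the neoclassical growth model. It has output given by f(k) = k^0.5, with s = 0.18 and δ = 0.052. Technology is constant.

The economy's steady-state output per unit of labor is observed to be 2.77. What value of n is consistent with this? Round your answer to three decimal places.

n ≈ 0.013

In steady state, investment equals break-even investment: s·k^α = (n + δ)·k.
Since y* = [s/(n + δ)]^(α/(1−α)), we have s/(n + δ) = (y*)^((1−α)/α) = 2.77^1 = 2.7700.
Therefore n + δ = s / 2.7700 = 0.18 / 2.7700 = 0.0650, so n = 0.0650 − 0.052 = 0.0130.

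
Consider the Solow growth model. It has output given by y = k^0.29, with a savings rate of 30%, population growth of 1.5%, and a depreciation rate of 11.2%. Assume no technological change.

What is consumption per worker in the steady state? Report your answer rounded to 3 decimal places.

Steady state requires s·f(k) = (n + δ)·k, i.e. s·k^α = (n + δ)·k.
Dividing both sides by k: k^(1−α) = s / (n + δ).
k^0.71 = 0.30 / (0.015 + 0.112) = 0.30 / 0.127 = 2.3622
k* = 2.3622^(1/0.71) ≈ 3.3558
y* = (k*)^α = 3.3558^0.29 ≈ 1.4206
c* = (1 − s)·y* = (1 − 0.30) × 1.4206 ≈ 0.9944

c* = 0.994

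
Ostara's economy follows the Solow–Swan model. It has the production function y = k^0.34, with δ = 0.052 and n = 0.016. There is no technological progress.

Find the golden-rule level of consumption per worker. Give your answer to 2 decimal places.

At the golden rule, f'(k) = n + δ, so α·k^(α−1) = n + δ and k_gold = (α/(n + δ))^(1/(1−α)).
k_gold = (0.34/0.068)^(1/0.66) = 5.0000^1.5152 ≈ 11.4572
c_gold = f(k_gold) − (n + δ)·k_gold = 2.2913 − 0.068×11.4572 ≈ 1.5122

c_gold ≈ 1.51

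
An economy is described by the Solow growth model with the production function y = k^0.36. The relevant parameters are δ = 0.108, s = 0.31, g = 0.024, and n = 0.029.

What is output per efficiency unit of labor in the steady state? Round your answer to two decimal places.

Steady state requires s·f(k) = (n + g + δ)·k, i.e. s·k^α = (n + g + δ)·k.
Rearranging, k^(1−α) = s / (n + g + δ).
k^0.64 = 0.31 / (0.029 + 0.024 + 0.108) = 0.31 / 0.161 = 1.9255
k* = 1.9255^(1/0.64) ≈ 2.7836
y* = (k*)^α = 2.7836^0.36 ≈ 1.4456

y* = 1.45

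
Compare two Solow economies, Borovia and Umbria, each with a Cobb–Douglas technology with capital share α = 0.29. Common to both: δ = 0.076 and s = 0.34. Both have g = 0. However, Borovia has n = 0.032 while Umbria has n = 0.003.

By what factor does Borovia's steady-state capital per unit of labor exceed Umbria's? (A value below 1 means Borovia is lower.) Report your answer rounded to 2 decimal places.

Steady-state k* = [s/(n + δ)]^(1/(1−α)), so the ratio is [ (s_B/(n + δ)_B) / (s_U/(n + δ)_U) ]^1.4085.
s_B/(n + δ)_B = 0.34/0.108 = 3.1481; s_U/(n + δ)_U = 0.34/0.079 = 4.3038.
Ratio = (3.1481/4.3038)^1.4085 = 0.7315^1.4085 ≈ 0.6438

ratio ≈ 0.64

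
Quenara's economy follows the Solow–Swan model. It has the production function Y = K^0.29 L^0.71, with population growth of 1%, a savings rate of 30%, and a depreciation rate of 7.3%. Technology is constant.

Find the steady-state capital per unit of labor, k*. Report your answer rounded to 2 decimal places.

In steady state, investment equals break-even investment: s·k^α = (n + δ)·k.
Rearranging, k^(1−α) = s / (n + δ).
k^0.71 = 0.30 / (0.010 + 0.073) = 0.30 / 0.083 = 3.6145
k* = 3.6145^(1/0.71) ≈ 6.1092

k* = 6.11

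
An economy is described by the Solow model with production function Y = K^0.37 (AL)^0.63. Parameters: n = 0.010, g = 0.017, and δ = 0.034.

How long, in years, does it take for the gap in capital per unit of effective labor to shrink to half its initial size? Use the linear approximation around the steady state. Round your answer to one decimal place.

t_½ ≈ 18.0 years

Near the steady state the convergence rate is λ = (1 − α)(n + g + δ).
λ = (1 − 0.37) × 0.061 = 0.63 × 0.061 = 0.03843
Half-life = ln 2 / λ = 0.6931 / 0.03843 ≈ 18.04 years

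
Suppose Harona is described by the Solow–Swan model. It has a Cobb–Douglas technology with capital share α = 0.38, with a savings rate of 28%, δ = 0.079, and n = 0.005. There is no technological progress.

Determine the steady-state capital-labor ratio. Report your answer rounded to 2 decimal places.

k* ≈ 6.97

Steady state requires s·f(k) = (n + δ)·k, i.e. s·k^α = (n + δ)·k.
Rearranging, k^(1−α) = s / (n + δ).
k^0.62 = 0.28 / (0.005 + 0.079) = 0.28 / 0.084 = 3.3333
k* = 3.3333^(1/0.62) ≈ 6.9718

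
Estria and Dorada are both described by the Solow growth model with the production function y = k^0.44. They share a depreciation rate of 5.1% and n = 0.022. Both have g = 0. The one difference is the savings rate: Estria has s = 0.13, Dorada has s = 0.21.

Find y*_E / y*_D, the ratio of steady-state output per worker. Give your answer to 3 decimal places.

Steady-state y* = [s/(n + δ)]^(α/(1−α)), so the ratio is [ (s_E/(n + δ)_E) / (s_D/(n + δ)_D) ]^0.7857.
s_E/(n + δ)_E = 0.13/0.073 = 1.7808; s_D/(n + δ)_D = 0.21/0.073 = 2.8767.
Ratio = (1.7808/2.8767)^0.7857 = 0.6190^0.7857 ≈ 0.6860

y*_E / y*_D ≈ 0.686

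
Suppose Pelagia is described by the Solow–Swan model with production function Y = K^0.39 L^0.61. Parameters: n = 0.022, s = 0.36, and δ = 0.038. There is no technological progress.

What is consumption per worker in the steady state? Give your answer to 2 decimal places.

c* = 2.01

At the steady state, Δk = 0, so s·k^α = (n + δ)·k.
Dividing both sides by k: k^(1−α) = s / (n + δ).
k^0.61 = 0.36 / (0.022 + 0.038) = 0.36 / 0.060 = 6.0000
k* = 6.0000^(1/0.61) ≈ 18.8650
y* = (k*)^α = 18.8650^0.39 ≈ 3.1442
c* = (1 − s)·y* = (1 − 0.36) × 3.1442 ≈ 2.0123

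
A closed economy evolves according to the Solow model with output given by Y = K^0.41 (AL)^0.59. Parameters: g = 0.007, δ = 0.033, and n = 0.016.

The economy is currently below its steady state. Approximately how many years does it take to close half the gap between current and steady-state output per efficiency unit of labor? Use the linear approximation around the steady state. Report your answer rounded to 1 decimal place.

Near the steady state the convergence rate is λ = (1 − α)(n + g + δ).
λ = (1 − 0.41) × 0.056 = 0.59 × 0.056 = 0.03304
Half-life = ln 2 / λ = 0.6931 / 0.03304 ≈ 20.98 years

t_½ ≈ 21.0 years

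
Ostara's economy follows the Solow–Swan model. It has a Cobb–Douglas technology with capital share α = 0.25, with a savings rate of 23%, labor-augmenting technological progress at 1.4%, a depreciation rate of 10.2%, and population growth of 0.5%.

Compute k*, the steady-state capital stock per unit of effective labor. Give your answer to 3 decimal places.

k* = 2.355

Steady state requires s·f(k) = (n + g + δ)·k, i.e. s·k^α = (n + g + δ)·k.
Rearranging, k^(1−α) = s / (n + g + δ).
k^0.75 = 0.23 / (0.005 + 0.014 + 0.102) = 0.23 / 0.121 = 1.9008
k* = 1.9008^(1/0.75) ≈ 2.3546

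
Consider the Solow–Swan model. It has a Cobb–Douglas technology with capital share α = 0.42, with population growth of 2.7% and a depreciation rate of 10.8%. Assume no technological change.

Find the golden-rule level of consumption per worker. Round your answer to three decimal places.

At the golden rule, f'(k) = n + δ, so α·k^(α−1) = n + δ and k_gold = (α/(n + δ))^(1/(1−α)).
k_gold = (0.42/0.135)^(1/0.58) = 3.1111^1.7241 ≈ 7.0767
c_gold = f(k_gold) − (n + δ)·k_gold = 2.2747 − 0.135×7.0767 ≈ 1.3193

c_gold ≈ 1.319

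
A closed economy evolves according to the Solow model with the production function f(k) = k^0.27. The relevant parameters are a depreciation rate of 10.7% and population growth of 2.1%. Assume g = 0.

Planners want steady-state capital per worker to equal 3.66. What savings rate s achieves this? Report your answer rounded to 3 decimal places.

Steady state requires s·f(k) = (n + δ)·k, i.e. s·k^α = (n + δ)·k.
So s / (n + δ) = (k*)^(1−α) = 3.66^0.73 = 2.5783.
Therefore s = 2.5783 × (n + δ) = 2.5783 × 0.128 = 0.3300.

s ≈ 0.330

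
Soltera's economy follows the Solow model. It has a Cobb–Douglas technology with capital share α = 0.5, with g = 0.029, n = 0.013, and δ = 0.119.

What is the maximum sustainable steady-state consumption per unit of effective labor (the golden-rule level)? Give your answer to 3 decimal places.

At the golden rule, f'(k) = n + g + δ, so α·k^(α−1) = n + g + δ and k_gold = (α/(n + g + δ))^(1/(1−α)).
k_gold = (0.5/0.161)^(1/0.5) = 3.1056^2 ≈ 9.6448
c_gold = f(k_gold) − (n + g + δ)·k_gold = 3.1056 − 0.161×9.6448 ≈ 1.5528

c_gold ≈ 1.553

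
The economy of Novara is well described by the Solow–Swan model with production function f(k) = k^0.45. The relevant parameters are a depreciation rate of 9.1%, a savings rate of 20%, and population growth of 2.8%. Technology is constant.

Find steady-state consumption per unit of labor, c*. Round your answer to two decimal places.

In steady state, investment equals break-even investment: s·k^α = (n + δ)·k.
Dividing both sides by k: k^(1−α) = s / (n + δ).
k^0.55 = 0.20 / (0.028 + 0.091) = 0.20 / 0.119 = 1.6807
k* = 1.6807^(1/0.55) ≈ 2.5703
y* = (k*)^α = 2.5703^0.45 ≈ 1.5293
c* = (1 − s)·y* = (1 − 0.20) × 1.5293 ≈ 1.2234

c* ≈ 1.22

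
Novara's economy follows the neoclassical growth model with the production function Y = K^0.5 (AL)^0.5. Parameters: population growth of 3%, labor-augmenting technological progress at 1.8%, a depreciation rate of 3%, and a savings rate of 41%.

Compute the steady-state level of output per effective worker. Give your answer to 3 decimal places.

y* ≈ 5.256

Steady state requires s·f(k) = (n + g + δ)·k, i.e. s·k^α = (n + g + δ)·k.
Dividing both sides by k: k^(1−α) = s / (n + g + δ).
k^0.5 = 0.41 / (0.030 + 0.018 + 0.030) = 0.41 / 0.078 = 5.2564
k* = 5.2564^(1/0.5) ≈ 27.6297
y* = (k*)^α = 27.6297^0.5 ≈ 5.2564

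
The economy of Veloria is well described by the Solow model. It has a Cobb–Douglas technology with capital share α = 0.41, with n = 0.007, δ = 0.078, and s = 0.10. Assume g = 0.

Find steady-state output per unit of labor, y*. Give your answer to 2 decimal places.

At the steady state, Δk = 0, so s·k^α = (n + δ)·k.
Rearranging, k^(1−α) = s / (n + δ).
k^0.59 = 0.10 / (0.007 + 0.078) = 0.10 / 0.085 = 1.1765
k* = 1.1765^(1/0.59) ≈ 1.3172
y* = (k*)^α = 1.3172^0.41 ≈ 1.1196

y* ≈ 1.12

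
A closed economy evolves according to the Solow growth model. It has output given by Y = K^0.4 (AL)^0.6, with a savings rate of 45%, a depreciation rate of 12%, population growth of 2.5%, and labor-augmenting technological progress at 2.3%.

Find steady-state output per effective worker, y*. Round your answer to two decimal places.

Steady state requires s·f(k) = (n + g + δ)·k, i.e. s·k^α = (n + g + δ)·k.
Dividing both sides by k: k^(1−α) = s / (n + g + δ).
k^0.6 = 0.45 / (0.025 + 0.023 + 0.120) = 0.45 / 0.168 = 2.6786
k* = 2.6786^(1/0.6) ≈ 5.1663
y* = (k*)^α = 5.1663^0.4 ≈ 1.9287

y* = 1.93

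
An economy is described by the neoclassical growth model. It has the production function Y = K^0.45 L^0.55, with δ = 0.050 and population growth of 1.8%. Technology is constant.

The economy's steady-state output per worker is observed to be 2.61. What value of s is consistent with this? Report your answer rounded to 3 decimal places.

s ≈ 0.220

At the steady state, Δk = 0, so s·k^α = (n + δ)·k.
Since y* = [s/(n + δ)]^(α/(1−α)), we have s/(n + δ) = (y*)^((1−α)/α) = 2.61^1.2222 = 3.2301.
Therefore s = 3.2301 × (n + δ) = 3.2301 × 0.068 = 0.2196.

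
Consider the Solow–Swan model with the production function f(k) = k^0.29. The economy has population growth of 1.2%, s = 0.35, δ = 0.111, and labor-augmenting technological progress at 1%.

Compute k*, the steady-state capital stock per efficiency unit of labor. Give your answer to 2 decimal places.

k* = 3.91

In steady state, investment equals break-even investment: s·k^α = (n + g + δ)·k.
Rearranging, k^(1−α) = s / (n + g + δ).
k^0.71 = 0.35 / (0.012 + 0.010 + 0.111) = 0.35 / 0.133 = 2.6316
k* = 2.6316^(1/0.71) ≈ 3.9071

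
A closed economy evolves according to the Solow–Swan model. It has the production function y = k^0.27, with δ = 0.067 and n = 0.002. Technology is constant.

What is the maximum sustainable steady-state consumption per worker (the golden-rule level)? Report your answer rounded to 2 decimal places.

c_gold ≈ 1.21

At the golden rule, f'(k) = n + δ, so α·k^(α−1) = n + δ and k_gold = (α/(n + δ))^(1/(1−α)).
k_gold = (0.27/0.069)^(1/0.73) = 3.9130^1.3699 ≈ 6.4816
c_gold = f(k_gold) − (n + δ)·k_gold = 1.6564 − 0.069×6.4816 ≈ 1.2092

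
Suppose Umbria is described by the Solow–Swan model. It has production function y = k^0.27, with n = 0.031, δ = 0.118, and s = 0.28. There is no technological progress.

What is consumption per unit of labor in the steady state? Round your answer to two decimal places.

c* = 0.91

At the steady state, Δk = 0, so s·k^α = (n + δ)·k.
Dividing both sides by k: k^(1−α) = s / (n + δ).
k^0.73 = 0.28 / (0.031 + 0.118) = 0.28 / 0.149 = 1.8792
k* = 1.8792^(1/0.73) ≈ 2.3730
y* = (k*)^α = 2.3730^0.27 ≈ 1.2628
c* = (1 − s)·y* = (1 − 0.28) × 1.2628 ≈ 0.9092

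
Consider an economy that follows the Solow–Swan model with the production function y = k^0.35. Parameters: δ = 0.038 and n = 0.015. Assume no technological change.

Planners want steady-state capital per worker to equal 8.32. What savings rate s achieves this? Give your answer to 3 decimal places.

s ≈ 0.210

In steady state, investment equals break-even investment: s·k^α = (n + δ)·k.
So s / (n + δ) = (k*)^(1−α) = 8.32^0.65 = 3.9635.
Therefore s = 3.9635 × (n + δ) = 3.9635 × 0.053 = 0.2101.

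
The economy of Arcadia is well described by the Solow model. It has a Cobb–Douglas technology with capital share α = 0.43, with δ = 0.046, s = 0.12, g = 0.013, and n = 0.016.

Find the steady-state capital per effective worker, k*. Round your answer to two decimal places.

In steady state, investment equals break-even investment: s·k^α = (n + g + δ)·k.
Dividing both sides by k: k^(1−α) = s / (n + g + δ).
k^0.57 = 0.12 / (0.016 + 0.013 + 0.046) = 0.12 / 0.075 = 1.6000
k* = 1.6000^(1/0.57) ≈ 2.2809

k* = 2.28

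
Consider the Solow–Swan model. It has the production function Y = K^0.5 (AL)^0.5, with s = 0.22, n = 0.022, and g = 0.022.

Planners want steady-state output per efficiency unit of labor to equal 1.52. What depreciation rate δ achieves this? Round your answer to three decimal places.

At the steady state, Δk = 0, so s·k^α = (n + g + δ)·k.
Since y* = [s/(n + g + δ)]^(α/(1−α)), we have s/(n + g + δ) = (y*)^((1−α)/α) = 1.52^1 = 1.5200.
Therefore n + g + δ = s / 1.5200 = 0.22 / 1.5200 = 0.1447, so δ = 0.1447 − 0.044 = 0.1007.

δ ≈ 0.101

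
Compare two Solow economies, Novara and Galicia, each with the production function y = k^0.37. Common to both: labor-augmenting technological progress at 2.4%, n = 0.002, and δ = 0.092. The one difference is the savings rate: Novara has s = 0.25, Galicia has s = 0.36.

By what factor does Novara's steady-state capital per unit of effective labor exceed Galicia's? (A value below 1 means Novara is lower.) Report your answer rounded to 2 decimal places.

Steady-state k* = [s/(n + g + δ)]^(1/(1−α)), so the ratio is [ (s_N/(n + g + δ)_N) / (s_G/(n + g + δ)_G) ]^1.5873.
s_N/(n + g + δ)_N = 0.25/0.118 = 2.1186; s_G/(n + g + δ)_G = 0.36/0.118 = 3.0508.
Ratio = (2.1186/3.0508)^1.5873 = 0.6944^1.5873 ≈ 0.5605

ratio ≈ 0.56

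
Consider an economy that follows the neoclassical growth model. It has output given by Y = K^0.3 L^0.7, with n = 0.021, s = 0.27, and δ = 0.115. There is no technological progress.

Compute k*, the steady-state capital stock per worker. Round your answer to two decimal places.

k* = 2.66

In steady state, investment equals break-even investment: s·k^α = (n + δ)·k.
Dividing both sides by k: k^(1−α) = s / (n + δ).
k^0.7 = 0.27 / (0.021 + 0.115) = 0.27 / 0.136 = 1.9853
k* = 1.9853^(1/0.7) ≈ 2.6636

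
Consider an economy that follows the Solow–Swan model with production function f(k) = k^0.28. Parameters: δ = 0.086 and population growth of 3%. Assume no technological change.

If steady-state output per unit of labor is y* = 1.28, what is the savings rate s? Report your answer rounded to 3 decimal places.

In steady state, investment equals break-even investment: s·k^α = (n + δ)·k.
Since y* = [s/(n + δ)]^(α/(1−α)), we have s/(n + δ) = (y*)^((1−α)/α) = 1.28^2.5714 = 1.8866.
Therefore s = 1.8866 × (n + δ) = 1.8866 × 0.116 = 0.2188.

s ≈ 0.219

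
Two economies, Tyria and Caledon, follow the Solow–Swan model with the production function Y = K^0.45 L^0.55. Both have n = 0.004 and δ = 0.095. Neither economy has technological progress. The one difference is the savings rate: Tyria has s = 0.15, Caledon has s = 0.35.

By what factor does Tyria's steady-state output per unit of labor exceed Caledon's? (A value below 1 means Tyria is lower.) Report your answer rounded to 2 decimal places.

Steady-state y* = [s/(n + δ)]^(α/(1−α)), so the ratio is [ (s_T/(n + δ)_T) / (s_C/(n + δ)_C) ]^0.8182.
s_T/(n + δ)_T = 0.15/0.099 = 1.5152; s_C/(n + δ)_C = 0.35/0.099 = 3.5354.
Ratio = (1.5152/3.5354)^0.8182 = 0.4286^0.8182 ≈ 0.5000

y*_T / y*_C ≈ 0.50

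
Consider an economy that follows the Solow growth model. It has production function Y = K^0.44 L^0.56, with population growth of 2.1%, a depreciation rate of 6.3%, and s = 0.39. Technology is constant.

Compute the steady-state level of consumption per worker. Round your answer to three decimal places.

In steady state, investment equals break-even investment: s·k^α = (n + δ)·k.
Dividing both sides by k: k^(1−α) = s / (n + δ).
k^0.56 = 0.39 / (0.021 + 0.063) = 0.39 / 0.084 = 4.6429
k* = 4.6429^(1/0.56) ≈ 15.5130
y* = (k*)^α = 15.5130^0.44 ≈ 3.3412
c* = (1 − s)·y* = (1 − 0.39) × 3.3412 ≈ 2.0381

c* ≈ 2.038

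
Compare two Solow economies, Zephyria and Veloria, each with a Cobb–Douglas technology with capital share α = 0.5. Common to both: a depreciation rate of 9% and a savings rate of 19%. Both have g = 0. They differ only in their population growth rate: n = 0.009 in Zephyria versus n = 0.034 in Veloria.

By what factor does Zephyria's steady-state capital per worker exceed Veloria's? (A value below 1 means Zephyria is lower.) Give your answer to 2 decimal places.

Steady-state k* = [s/(n + δ)]^(1/(1−α)), so the ratio is [ (s_Z/(n + δ)_Z) / (s_V/(n + δ)_V) ]^2.
s_Z/(n + δ)_Z = 0.19/0.099 = 1.9192; s_V/(n + δ)_V = 0.19/0.124 = 1.5323.
Ratio = (1.9192/1.5323)^2 = 1.2525^2 ≈ 1.5688

k*_Z / k*_V ≈ 1.57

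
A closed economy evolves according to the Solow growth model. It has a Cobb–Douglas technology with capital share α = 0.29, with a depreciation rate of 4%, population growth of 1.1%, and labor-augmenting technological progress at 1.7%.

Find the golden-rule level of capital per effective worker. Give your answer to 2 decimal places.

k_gold ≈ 7.71

The golden rule sets f'(k) = n + g + δ, i.e. α·k^(α−1) = n + g + δ.
So k^(1−α) = α / (n + g + δ) = 0.29 / 0.068 = 4.2647.
k_gold = 4.2647^(1/0.71) ≈ 7.7120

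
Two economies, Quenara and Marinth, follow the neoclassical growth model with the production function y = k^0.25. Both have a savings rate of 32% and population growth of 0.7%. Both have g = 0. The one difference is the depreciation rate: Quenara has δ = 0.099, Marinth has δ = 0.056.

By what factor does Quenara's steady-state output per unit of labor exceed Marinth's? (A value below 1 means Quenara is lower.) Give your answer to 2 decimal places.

Steady-state y* = [s/(n + δ)]^(α/(1−α)), so the ratio is [ (s_Q/(n + δ)_Q) / (s_M/(n + δ)_M) ]^0.3333.
s_Q/(n + δ)_Q = 0.32/0.106 = 3.0189; s_M/(n + δ)_M = 0.32/0.063 = 5.0794.
Ratio = (3.0189/5.0794)^0.3333 = 0.5943^0.3333 ≈ 0.8408

y*_Q / y*_M ≈ 0.84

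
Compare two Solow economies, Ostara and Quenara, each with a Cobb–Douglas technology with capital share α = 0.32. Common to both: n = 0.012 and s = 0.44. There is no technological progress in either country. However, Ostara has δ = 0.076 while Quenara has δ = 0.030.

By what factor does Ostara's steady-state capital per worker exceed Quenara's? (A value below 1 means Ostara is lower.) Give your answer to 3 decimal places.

Steady-state k* = [s/(n + δ)]^(1/(1−α)), so the ratio is [ (s_O/(n + δ)_O) / (s_Q/(n + δ)_Q) ]^1.4706.
s_O/(n + δ)_O = 0.44/0.088 = 5.0000; s_Q/(n + δ)_Q = 0.44/0.042 = 10.4762.
Ratio = (5.0000/10.4762)^1.4706 = 0.4773^1.4706 ≈ 0.3370

k*_O / k*_Q ≈ 0.337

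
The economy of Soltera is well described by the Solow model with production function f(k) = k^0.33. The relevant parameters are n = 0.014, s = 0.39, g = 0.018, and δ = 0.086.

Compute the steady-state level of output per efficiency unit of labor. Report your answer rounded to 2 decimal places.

y* ≈ 1.80

In steady state, investment equals break-even investment: s·k^α = (n + g + δ)·k.
Rearranging, k^(1−α) = s / (n + g + δ).
k^0.67 = 0.39 / (0.014 + 0.018 + 0.086) = 0.39 / 0.118 = 3.3051
k* = 3.3051^(1/0.67) ≈ 5.9553
y* = (k*)^α = 5.9553^0.33 ≈ 1.8018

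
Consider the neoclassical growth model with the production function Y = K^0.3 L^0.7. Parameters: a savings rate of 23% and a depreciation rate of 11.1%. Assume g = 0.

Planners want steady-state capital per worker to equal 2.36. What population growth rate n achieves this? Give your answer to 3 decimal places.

n ≈ 0.015

Steady state requires s·f(k) = (n + δ)·k, i.e. s·k^α = (n + δ)·k.
So s / (n + δ) = (k*)^(1−α) = 2.36^0.7 = 1.8241.
Therefore n + δ = s / 1.8241 = 0.23 / 1.8241 = 0.1261, so n = 0.1261 − 0.111 = 0.0151.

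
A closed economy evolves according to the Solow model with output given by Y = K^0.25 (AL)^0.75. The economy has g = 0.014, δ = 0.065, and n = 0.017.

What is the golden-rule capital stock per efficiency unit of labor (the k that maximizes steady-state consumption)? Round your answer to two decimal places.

k_gold ≈ 3.58

The golden rule sets f'(k) = n + g + δ, i.e. α·k^(α−1) = n + g + δ.
So k^(1−α) = α / (n + g + δ) = 0.25 / 0.096 = 2.6042.
k_gold = 2.6042^(1/0.75) ≈ 3.5829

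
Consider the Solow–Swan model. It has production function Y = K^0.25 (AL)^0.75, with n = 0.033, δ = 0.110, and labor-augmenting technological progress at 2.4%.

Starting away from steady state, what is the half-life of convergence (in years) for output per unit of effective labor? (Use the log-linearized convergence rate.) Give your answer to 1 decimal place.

Near the steady state the convergence rate is λ = (1 − α)(n + g + δ).
λ = (1 − 0.25) × 0.167 = 0.75 × 0.167 = 0.12525
Half-life = ln 2 / λ = 0.6931 / 0.12525 ≈ 5.53 years

about 5.5 years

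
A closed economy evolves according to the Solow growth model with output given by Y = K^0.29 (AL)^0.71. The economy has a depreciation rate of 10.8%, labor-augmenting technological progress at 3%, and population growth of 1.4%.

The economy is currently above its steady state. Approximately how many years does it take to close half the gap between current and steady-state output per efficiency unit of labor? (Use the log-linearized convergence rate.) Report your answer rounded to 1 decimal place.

Near the steady state the convergence rate is λ = (1 − α)(n + g + δ).
λ = (1 − 0.29) × 0.152 = 0.71 × 0.152 = 0.10792
Half-life = ln 2 / λ = 0.6931 / 0.10792 ≈ 6.42 years

about 6.4 years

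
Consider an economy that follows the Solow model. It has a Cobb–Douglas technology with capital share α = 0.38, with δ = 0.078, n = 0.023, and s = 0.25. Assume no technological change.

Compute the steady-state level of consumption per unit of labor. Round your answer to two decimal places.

c* = 1.31

In steady state, investment equals break-even investment: s·k^α = (n + δ)·k.
Dividing both sides by k: k^(1−α) = s / (n + δ).
k^0.62 = 0.25 / (0.023 + 0.078) = 0.25 / 0.101 = 2.4752
k* = 2.4752^(1/0.62) ≈ 4.3138
y* = (k*)^α = 4.3138^0.38 ≈ 1.7428
c* = (1 − s)·y* = (1 − 0.25) × 1.7428 ≈ 1.3071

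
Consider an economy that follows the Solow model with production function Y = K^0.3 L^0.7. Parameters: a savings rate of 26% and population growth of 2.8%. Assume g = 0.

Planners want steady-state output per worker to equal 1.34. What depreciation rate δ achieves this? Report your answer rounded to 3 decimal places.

At the steady state, Δk = 0, so s·k^α = (n + δ)·k.
Since y* = [s/(n + δ)]^(α/(1−α)), we have s/(n + δ) = (y*)^((1−α)/α) = 1.34^2.3333 = 1.9796.
Therefore n + δ = s / 1.9796 = 0.26 / 1.9796 = 0.1313, so δ = 0.1313 − 0.028 = 0.1033.

δ ≈ 0.103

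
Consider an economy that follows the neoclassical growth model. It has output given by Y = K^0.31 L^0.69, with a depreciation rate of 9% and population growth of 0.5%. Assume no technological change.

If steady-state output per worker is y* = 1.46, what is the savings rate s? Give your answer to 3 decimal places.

s ≈ 0.221

In steady state, investment equals break-even investment: s·k^α = (n + δ)·k.
Since y* = [s/(n + δ)]^(α/(1−α)), we have s/(n + δ) = (y*)^((1−α)/α) = 1.46^2.2258 = 2.3218.
Therefore s = 2.3218 × (n + δ) = 2.3218 × 0.095 = 0.2206.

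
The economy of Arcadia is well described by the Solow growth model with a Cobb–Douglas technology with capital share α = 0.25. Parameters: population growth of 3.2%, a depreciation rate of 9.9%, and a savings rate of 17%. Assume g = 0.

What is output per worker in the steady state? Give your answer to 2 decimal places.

At the steady state, Δk = 0, so s·k^α = (n + δ)·k.
Dividing both sides by k: k^(1−α) = s / (n + δ).
k^0.75 = 0.17 / (0.032 + 0.099) = 0.17 / 0.131 = 1.2977
k* = 1.2977^(1/0.75) ≈ 1.4155
y* = (k*)^α = 1.4155^0.25 ≈ 1.0908

y* ≈ 1.09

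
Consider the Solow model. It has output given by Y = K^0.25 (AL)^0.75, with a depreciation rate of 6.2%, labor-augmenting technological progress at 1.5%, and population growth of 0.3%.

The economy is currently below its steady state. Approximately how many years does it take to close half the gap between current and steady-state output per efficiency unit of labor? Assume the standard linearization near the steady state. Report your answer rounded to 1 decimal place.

Near the steady state the convergence rate is λ = (1 − α)(n + g + δ).
λ = (1 − 0.25) × 0.080 = 0.75 × 0.080 = 0.0600
Half-life = ln 2 / λ = 0.6931 / 0.0600 ≈ 11.55 years

about 11.6 years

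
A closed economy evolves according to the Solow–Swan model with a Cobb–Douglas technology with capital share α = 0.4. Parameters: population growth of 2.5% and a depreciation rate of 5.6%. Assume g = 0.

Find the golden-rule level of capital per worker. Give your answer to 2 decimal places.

k_gold ≈ 14.32

The golden rule sets f'(k) = n + δ, i.e. α·k^(α−1) = n + δ.
So k^(1−α) = α / (n + δ) = 0.4 / 0.081 = 4.9383.
k_gold = 4.9383^(1/0.6) ≈ 14.3206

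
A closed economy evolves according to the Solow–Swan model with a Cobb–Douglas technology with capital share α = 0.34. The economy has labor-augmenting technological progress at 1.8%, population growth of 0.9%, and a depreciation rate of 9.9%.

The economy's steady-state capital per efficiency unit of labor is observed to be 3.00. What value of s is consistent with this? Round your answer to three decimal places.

s ≈ 0.260

In steady state, investment equals break-even investment: s·k^α = (n + g + δ)·k.
So s / (n + g + δ) = (k*)^(1−α) = 3.00^0.66 = 2.0649.
Therefore s = 2.0649 × (n + g + δ) = 2.0649 × 0.126 = 0.2602.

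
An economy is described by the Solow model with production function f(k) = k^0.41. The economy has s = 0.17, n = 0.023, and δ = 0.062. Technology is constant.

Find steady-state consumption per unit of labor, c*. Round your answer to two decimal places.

c* = 1.34

Steady state requires s·f(k) = (n + δ)·k, i.e. s·k^α = (n + δ)·k.
Rearranging, k^(1−α) = s / (n + δ).
k^0.59 = 0.17 / (0.023 + 0.062) = 0.17 / 0.085 = 2.0000
k* = 2.0000^(1/0.59) ≈ 3.2376
y* = (k*)^α = 3.2376^0.41 ≈ 1.6188
c* = (1 − s)·y* = (1 − 0.17) × 1.6188 ≈ 1.3436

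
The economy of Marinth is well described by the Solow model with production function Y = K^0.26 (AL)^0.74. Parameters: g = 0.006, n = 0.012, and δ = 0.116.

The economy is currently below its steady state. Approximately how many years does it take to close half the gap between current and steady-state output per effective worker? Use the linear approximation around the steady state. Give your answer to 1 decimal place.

half-life ≈ 7.0 years

Near the steady state the convergence rate is λ = (1 − α)(n + g + δ).
λ = (1 − 0.26) × 0.134 = 0.74 × 0.134 = 0.09916
Half-life = ln 2 / λ = 0.6931 / 0.09916 ≈ 6.99 years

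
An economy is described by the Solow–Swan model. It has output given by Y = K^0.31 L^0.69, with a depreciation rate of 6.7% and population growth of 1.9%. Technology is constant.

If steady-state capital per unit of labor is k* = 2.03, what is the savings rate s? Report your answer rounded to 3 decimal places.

s ≈ 0.140

At the steady state, Δk = 0, so s·k^α = (n + δ)·k.
So s / (n + δ) = (k*)^(1−α) = 2.03^0.69 = 1.6299.
Therefore s = 1.6299 × (n + δ) = 1.6299 × 0.086 = 0.1402.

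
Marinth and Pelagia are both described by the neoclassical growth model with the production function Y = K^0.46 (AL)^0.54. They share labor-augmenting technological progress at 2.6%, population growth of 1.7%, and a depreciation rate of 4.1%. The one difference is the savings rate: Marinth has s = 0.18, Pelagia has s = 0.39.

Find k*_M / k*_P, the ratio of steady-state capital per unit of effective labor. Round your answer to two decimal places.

Steady-state k* = [s/(n + g + δ)]^(1/(1−α)), so the ratio is [ (s_M/(n + g + δ)_M) / (s_P/(n + g + δ)_P) ]^1.8519.
s_M/(n + g + δ)_M = 0.18/0.084 = 2.1429; s_P/(n + g + δ)_P = 0.39/0.084 = 4.6429.
Ratio = (2.1429/4.6429)^1.8519 = 0.4615^1.8519 ≈ 0.2388

ratio ≈ 0.24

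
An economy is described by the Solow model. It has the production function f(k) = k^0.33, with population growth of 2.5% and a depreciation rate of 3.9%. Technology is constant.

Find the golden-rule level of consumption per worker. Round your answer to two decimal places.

At the golden rule, f'(k) = n + δ, so α·k^(α−1) = n + δ and k_gold = (α/(n + δ))^(1/(1−α)).
k_gold = (0.33/0.064)^(1/0.67) = 5.1563^1.4925 ≈ 11.5655
c_gold = f(k_gold) − (n + δ)·k_gold = 2.2431 − 0.064×11.5655 ≈ 1.5029

c_gold ≈ 1.50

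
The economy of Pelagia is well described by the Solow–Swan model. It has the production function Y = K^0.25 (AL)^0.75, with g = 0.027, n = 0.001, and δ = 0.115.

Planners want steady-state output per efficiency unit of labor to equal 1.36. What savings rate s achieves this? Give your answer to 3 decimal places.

Steady state requires s·f(k) = (n + g + δ)·k, i.e. s·k^α = (n + g + δ)·k.
Since y* = [s/(n + g + δ)]^(α/(1−α)), we have s/(n + g + δ) = (y*)^((1−α)/α) = 1.36^3 = 2.5155.
Therefore s = 2.5155 × (n + g + δ) = 2.5155 × 0.143 = 0.3597.

s ≈ 0.360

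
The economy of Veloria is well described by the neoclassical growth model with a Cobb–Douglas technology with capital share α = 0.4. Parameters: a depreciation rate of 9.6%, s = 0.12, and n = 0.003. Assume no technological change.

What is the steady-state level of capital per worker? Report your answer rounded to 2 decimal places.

k* = 1.38

Steady state requires s·f(k) = (n + δ)·k, i.e. s·k^α = (n + δ)·k.
Dividing both sides by k: k^(1−α) = s / (n + δ).
k^0.6 = 0.12 / (0.003 + 0.096) = 0.12 / 0.099 = 1.2121
k* = 1.2121^(1/0.6) ≈ 1.3779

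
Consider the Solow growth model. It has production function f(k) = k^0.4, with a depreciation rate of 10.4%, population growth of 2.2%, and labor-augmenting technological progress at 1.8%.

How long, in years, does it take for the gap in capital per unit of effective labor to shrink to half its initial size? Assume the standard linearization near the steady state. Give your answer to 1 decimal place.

Near the steady state the convergence rate is λ = (1 − α)(n + g + δ).
λ = (1 − 0.4) × 0.144 = 0.6 × 0.144 = 0.0864
Half-life = ln 2 / λ = 0.6931 / 0.0864 ≈ 8.02 years

half-life ≈ 8.0 years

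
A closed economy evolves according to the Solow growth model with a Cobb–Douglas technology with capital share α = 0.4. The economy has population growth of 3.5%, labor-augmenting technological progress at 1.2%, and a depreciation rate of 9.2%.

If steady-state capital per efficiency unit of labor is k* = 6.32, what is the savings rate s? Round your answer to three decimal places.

s ≈ 0.420

At the steady state, Δk = 0, so s·k^α = (n + g + δ)·k.
So s / (n + g + δ) = (k*)^(1−α) = 6.32^0.6 = 3.0229.
Therefore s = 3.0229 × (n + g + δ) = 3.0229 × 0.139 = 0.4202.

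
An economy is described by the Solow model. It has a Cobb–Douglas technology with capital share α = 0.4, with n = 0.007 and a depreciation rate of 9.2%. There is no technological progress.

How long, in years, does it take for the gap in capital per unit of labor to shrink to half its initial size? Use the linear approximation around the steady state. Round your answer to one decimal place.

half-life ≈ 11.7 years

Near the steady state the convergence rate is λ = (1 − α)(n + δ).
λ = (1 − 0.4) × 0.099 = 0.6 × 0.099 = 0.0594
Half-life = ln 2 / λ = 0.6931 / 0.0594 ≈ 11.67 years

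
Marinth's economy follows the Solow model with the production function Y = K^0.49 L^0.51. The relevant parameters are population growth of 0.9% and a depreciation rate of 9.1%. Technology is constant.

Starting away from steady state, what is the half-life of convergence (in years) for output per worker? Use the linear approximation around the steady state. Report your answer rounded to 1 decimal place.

t_½ ≈ 13.6 years

Near the steady state the convergence rate is λ = (1 − α)(n + δ).
λ = (1 − 0.49) × 0.100 = 0.51 × 0.100 = 0.0510
Half-life = ln 2 / λ = 0.6931 / 0.0510 ≈ 13.59 years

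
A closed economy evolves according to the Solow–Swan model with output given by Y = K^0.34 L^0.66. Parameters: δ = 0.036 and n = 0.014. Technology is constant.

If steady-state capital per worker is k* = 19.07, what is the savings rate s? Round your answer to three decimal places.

In steady state, investment equals break-even investment: s·k^α = (n + δ)·k.
So s / (n + δ) = (k*)^(1−α) = 19.07^0.66 = 6.9989.
Therefore s = 6.9989 × (n + δ) = 6.9989 × 0.050 = 0.3499.

s ≈ 0.350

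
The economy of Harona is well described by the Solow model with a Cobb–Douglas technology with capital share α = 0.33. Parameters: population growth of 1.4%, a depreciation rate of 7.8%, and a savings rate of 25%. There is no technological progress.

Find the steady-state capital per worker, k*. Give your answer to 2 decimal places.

k* = 4.45

At the steady state, Δk = 0, so s·k^α = (n + δ)·k.
Rearranging, k^(1−α) = s / (n + δ).
k^0.67 = 0.25 / (0.014 + 0.078) = 0.25 / 0.092 = 2.7174
k* = 2.7174^(1/0.67) ≈ 4.4462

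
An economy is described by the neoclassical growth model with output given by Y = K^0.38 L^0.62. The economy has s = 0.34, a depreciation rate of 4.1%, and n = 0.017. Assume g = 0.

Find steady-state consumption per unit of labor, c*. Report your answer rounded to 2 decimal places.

c* ≈ 1.95

In steady state, investment equals break-even investment: s·k^α = (n + δ)·k.
Rearranging, k^(1−α) = s / (n + δ).
k^0.62 = 0.34 / (0.017 + 0.041) = 0.34 / 0.058 = 5.8621
k* = 5.8621^(1/0.62) ≈ 17.3299
y* = (k*)^α = 17.3299^0.38 ≈ 2.9563
c* = (1 − s)·y* = (1 − 0.34) × 2.9563 ≈ 1.9512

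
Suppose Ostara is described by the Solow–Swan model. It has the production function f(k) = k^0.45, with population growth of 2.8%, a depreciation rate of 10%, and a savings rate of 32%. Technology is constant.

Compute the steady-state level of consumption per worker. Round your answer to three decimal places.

c* ≈ 1.439

In steady state, investment equals break-even investment: s·k^α = (n + δ)·k.
Rearranging, k^(1−α) = s / (n + δ).
k^0.55 = 0.32 / (0.028 + 0.100) = 0.32 / 0.128 = 2.5000
k* = 2.5000^(1/0.55) ≈ 5.2909
y* = (k*)^α = 5.2909^0.45 ≈ 2.1164
c* = (1 − s)·y* = (1 − 0.32) × 2.1164 ≈ 1.4392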